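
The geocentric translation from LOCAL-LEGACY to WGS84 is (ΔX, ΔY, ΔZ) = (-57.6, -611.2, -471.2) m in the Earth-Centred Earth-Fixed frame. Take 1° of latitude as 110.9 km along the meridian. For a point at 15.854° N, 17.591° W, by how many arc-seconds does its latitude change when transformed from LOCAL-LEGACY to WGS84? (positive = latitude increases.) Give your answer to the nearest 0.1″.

Δφ = -15.9″

sin φ = 0.273187, cos φ = 0.961961, sin λ = -0.302220, cos λ = 0.953238.
North component: ΔN = −sin φ cos λ·ΔX − sin φ sin λ·ΔY + cos φ·ΔZ = −(0.273187)(0.953238)(-57.6) − (0.273187)(-0.302220)(-611.2) + (0.961961)(-471.2) = -488.74 m.
1° of latitude spans 110900 m, so Δφ = -488.74 / 110900 × 3600 = -15.865″.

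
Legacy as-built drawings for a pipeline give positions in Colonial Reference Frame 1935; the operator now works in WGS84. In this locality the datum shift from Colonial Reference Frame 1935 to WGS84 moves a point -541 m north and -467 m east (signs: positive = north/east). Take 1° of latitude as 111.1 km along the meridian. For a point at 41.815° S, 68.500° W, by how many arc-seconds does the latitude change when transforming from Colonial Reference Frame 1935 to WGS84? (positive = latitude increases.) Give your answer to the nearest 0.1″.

1° of latitude = 111.1 km, so Δφ = -541.0 / 111100 = -0.0048695° = -17.530″.

Δφ = -17.5″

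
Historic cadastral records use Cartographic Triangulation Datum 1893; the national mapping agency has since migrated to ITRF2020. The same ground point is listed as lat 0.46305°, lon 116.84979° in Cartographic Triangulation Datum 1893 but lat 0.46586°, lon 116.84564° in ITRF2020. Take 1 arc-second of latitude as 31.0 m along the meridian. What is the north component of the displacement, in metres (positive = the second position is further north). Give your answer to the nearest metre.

ΔN = 314 m

Δφ = 0.46586° − 0.46305° = +0.00281°; Δλ = 116.84564° − 116.84979° = -0.00415°.
1° of latitude = 3600 × 31.00 = 111600 m.
ΔN = Δφ × 111600 = 313.6 m; ΔE = Δλ × 111600 × cos(0.46305°) = -0.00415 × 111600 × 0.999967 = -463.1 m.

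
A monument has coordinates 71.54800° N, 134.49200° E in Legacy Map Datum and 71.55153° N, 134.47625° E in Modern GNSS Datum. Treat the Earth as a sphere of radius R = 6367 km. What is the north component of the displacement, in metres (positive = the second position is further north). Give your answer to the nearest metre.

Δφ = 71.55153° − 71.54800° = +0.00353°; Δλ = 134.47625° − 134.49200° = -0.01575°.
1° along a meridian = πR/180 = 111125 m.
ΔN = Δφ × 111125 = 392.3 m; ΔE = Δλ × 111125 × cos(71.54800°) = -0.01575 × 111125 × 0.316510 = -554.0 m.

ΔN = 392 m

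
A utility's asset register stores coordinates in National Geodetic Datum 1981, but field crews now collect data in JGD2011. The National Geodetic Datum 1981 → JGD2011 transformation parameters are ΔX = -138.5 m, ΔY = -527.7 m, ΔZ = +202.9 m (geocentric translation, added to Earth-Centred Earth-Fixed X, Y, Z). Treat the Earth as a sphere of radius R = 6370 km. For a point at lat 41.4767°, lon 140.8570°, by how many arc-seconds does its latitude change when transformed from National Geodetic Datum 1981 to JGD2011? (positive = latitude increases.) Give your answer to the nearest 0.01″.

sin φ = 0.662315, cos φ = 0.749225, sin λ = 0.631258, cos λ = -0.775573.
North component: ΔN = −sin φ cos λ·ΔX − sin φ sin λ·ΔY + cos φ·ΔZ = −(0.662315)(-0.775573)(-138.5) − (0.662315)(0.631258)(-527.7) + (0.749225)(202.9) = 301.50 m.
1° of latitude spans πR/180 = 111177 m, so Δφ = 301.50 / 111177 × 3600 = 9.763″.

Δφ = 9.76″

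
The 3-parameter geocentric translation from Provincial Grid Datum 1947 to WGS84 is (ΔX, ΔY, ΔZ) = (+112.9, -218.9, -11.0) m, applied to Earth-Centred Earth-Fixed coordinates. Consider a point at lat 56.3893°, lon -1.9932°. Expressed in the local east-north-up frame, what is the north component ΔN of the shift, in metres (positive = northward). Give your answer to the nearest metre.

The local north axis is (−sin φ cos λ, −sin φ sin λ, cos φ), giving ΔN = -93.968 − 6.341 − 6.089 = -106.40 m.

ΔN = -106 m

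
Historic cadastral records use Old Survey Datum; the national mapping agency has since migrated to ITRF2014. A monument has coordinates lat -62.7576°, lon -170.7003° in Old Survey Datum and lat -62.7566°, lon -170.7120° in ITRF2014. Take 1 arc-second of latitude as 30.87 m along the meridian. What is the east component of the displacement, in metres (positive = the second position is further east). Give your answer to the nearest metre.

Δφ = -62.7566° − -62.7576° = +0.0010°; Δλ = -170.7120° − -170.7003° = -0.0117°.
1° of latitude = 3600 × 30.87 = 111132 m.
ΔN = Δφ × 111132 = 111.1 m; ΔE = Δλ × 111132 × cos(-62.7576°) = -0.0117 × 111132 × 0.457756 = -595.2 m.

ΔE = -595 m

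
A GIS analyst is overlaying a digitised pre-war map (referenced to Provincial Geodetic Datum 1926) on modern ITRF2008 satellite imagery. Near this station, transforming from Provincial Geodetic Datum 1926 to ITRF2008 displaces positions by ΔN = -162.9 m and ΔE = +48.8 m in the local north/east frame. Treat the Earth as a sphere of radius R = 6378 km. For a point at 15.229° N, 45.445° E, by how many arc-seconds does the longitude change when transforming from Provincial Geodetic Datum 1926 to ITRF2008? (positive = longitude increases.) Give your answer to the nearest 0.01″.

At latitude 15.229°, cos φ = 0.964884.
One radian of longitude at latitude φ spans R cos φ, so Δλ = ΔE / (R cos φ) = 48.8 / (6378000 × 0.964884) = 7.9298e-06 rad = 1.636″.

Δλ = 1.64″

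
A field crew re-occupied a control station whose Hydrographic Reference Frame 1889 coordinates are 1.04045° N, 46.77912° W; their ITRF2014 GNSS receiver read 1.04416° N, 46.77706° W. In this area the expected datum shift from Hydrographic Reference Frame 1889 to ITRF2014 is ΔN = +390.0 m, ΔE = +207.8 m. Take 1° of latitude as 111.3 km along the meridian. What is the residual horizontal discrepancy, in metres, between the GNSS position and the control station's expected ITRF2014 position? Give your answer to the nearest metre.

31 m

Observed coordinate differences: Δφ = +0.00371°, Δλ = +0.00206°.
Converting to metres (1° lat = 111300 m, cos φ = 0.999835): observed ΔN = 412.9 m, observed ΔE = 229.2 m.
Subtracting the expected shift leaves a residual of 412.9 − (390.0) = 22.9 m north and 229.2 − (207.8) = 21.4 m east.
Residual distance = √(22.9² + 21.4²) = 31.4 m.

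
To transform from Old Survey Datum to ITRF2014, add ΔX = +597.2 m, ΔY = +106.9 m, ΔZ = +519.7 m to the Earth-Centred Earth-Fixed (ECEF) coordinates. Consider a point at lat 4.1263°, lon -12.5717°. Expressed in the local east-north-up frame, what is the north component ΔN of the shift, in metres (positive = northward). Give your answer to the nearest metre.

At φ = 4.1263°, λ = -12.5717°: sin φ = 0.071955, cos φ = 0.997408, sin λ = -0.217661, cos λ = 0.976024.
ΔN = −sin φ cos λ·ΔX − sin φ sin λ·ΔY + cos φ·ΔZ = −(0.071955)(0.976024)(597.2) − (0.071955)(-0.217661)(106.9) + (0.997408)(519.7) = 478.09 m.

ΔN = 478 m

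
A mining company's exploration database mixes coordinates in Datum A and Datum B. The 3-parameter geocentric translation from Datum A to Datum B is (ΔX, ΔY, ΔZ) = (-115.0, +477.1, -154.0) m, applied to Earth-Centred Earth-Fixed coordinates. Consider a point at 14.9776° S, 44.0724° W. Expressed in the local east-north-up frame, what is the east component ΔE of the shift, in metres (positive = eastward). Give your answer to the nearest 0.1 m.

At φ = -14.9776°, λ = -44.0724°: sin φ = -0.258441, cos φ = 0.966027, sin λ = -0.695567, cos λ = 0.718461.
ΔE = −sin λ·ΔX + cos λ·ΔY = −(-0.695567)·(-115.0) + (0.718461)·(477.1) = 262.79 m.

ΔE = 262.8 m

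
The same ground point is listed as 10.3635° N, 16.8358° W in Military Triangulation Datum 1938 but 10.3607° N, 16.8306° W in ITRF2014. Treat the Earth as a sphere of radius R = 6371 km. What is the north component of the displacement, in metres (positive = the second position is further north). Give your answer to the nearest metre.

Δφ = 10.3607° − 10.3635° = -0.0028°; Δλ = -16.8306° − -16.8358° = +0.0052°.
1° along a meridian = πR/180 = 111195 m.
ΔN = Δφ × 111195 = -311.3 m; ΔE = Δλ × 111195 × cos(10.3635°) = +0.0052 × 111195 × 0.983686 = 568.8 m.

ΔN = -311 m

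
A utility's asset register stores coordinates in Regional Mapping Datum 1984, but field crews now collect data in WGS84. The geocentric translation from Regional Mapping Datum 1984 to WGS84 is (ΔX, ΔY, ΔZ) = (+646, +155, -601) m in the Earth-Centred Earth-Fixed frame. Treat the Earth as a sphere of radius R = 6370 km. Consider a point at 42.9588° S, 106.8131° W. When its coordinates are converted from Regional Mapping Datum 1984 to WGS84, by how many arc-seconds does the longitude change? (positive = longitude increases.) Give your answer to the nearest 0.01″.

Δλ = 25.38″

sin φ = -0.681472, cos φ = 0.731844, sin λ = -0.957253, cos λ = -0.289251.
East component: ΔE = −sin λ·ΔX + cos λ·ΔY = −(-0.957253)(646) + (-0.289251)(155) = 573.55 m.
1° of latitude spans πR/180 = 111177 m; at latitude φ, 1° of longitude spans that × cos φ = 81364.6 m, so Δλ = 573.55 / 81364.6 × 3600 = 25.377″.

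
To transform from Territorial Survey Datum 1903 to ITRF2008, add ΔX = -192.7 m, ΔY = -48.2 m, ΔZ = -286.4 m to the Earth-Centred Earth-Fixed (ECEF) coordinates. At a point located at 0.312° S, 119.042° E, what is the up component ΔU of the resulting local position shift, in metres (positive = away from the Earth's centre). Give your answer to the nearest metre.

ΔU = 53 m

At φ = -0.312°, λ = 119.042°: sin φ = -0.005445, cos φ = 0.999985, sin λ = 0.874264, cos λ = -0.485451.
ΔU = cos φ cos λ·ΔX + cos φ sin λ·ΔY + sin φ·ΔZ = (0.999985)(-0.485451)(-192.7) + (0.999985)(0.874264)(-48.2) + (-0.005445)(-286.4) = 52.97 m.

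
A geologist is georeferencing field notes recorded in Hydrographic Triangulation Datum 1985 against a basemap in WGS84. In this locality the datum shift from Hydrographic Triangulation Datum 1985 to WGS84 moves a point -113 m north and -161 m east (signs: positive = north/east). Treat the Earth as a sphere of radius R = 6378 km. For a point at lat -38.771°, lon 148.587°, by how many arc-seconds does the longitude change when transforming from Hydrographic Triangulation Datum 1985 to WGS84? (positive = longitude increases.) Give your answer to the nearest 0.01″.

At latitude -38.771°, cos φ = 0.779655.
One radian of longitude at latitude φ spans R cos φ, so Δλ = ΔE / (R cos φ) = -161.0 / (6378000 × 0.779655) = -3.2377e-05 rad = -6.678″.

Δλ = -6.68″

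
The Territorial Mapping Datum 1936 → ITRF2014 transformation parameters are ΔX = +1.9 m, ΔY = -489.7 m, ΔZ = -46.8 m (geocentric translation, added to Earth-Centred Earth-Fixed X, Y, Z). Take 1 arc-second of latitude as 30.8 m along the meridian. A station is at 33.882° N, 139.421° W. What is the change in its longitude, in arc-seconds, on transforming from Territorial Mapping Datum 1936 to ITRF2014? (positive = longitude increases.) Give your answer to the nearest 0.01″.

sin φ = 0.557484, cos φ = 0.830187, sin λ = -0.650496, cos λ = -0.759510.
East component: ΔE = −sin λ·ΔX + cos λ·ΔY = −(-0.650496)(1.9) + (-0.759510)(-489.7) = 373.17 m.
1° of latitude spans 3600 × 30.80 = 110880 m; at latitude φ, 1° of longitude spans that × cos φ = 92051.2 m, so Δλ = 373.17 / 92051.2 × 3600 = 14.594″.

Δλ = 14.59″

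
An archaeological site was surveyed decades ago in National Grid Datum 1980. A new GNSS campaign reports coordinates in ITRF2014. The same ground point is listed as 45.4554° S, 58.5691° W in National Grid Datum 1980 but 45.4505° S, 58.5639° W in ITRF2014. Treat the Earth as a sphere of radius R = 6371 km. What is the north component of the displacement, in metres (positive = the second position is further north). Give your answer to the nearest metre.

Δφ = -45.4505° − -45.4554° = +0.0049°; Δλ = -58.5639° − -58.5691° = +0.0052°.
1° along a meridian = πR/180 = 111195 m.
ΔN = Δφ × 111195 = 544.9 m; ΔE = Δλ × 111195 × cos(-45.4554°) = +0.0052 × 111195 × 0.701464 = 405.6 m.

ΔN = 545 m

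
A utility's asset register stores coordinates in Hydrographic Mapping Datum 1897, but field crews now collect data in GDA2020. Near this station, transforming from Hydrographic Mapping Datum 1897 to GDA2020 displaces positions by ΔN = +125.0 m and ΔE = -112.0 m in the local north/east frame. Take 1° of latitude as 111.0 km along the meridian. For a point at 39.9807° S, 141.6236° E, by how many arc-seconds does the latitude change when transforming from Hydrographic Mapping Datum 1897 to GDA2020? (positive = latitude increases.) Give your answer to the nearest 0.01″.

1° of latitude = 111.0 km, so Δφ = 125.0 / 111000 = 0.0011261° = 4.054″.

Δφ = 4.05″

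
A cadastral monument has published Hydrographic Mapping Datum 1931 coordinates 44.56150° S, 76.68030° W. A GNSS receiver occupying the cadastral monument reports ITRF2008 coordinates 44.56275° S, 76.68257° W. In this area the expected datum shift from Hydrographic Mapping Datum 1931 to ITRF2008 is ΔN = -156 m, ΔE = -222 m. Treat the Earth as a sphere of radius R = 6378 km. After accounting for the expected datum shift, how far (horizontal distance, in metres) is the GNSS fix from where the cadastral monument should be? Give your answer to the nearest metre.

45 m

Observed coordinate differences: Δφ = -0.00125°, Δλ = -0.00227°.
Converting to metres (1° lat = 111317 m, cos φ = 0.712498): observed ΔN = -139.1 m, observed ΔE = -180.0 m.
Subtracting the expected shift leaves a residual of -139.1 − (-156) = 16.9 m north and -180.0 − (-222) = 42.0 m east.
Residual distance = √(16.9² + 42.0²) = 45.2 m.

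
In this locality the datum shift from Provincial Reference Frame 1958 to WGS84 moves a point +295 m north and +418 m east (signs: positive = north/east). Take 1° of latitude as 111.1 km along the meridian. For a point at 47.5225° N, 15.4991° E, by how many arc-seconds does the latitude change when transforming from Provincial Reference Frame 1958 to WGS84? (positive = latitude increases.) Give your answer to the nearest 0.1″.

1° of latitude = 111.1 km, so Δφ = 295.0 / 111100 = 0.0026553° = 9.559″.

Δφ = 9.6″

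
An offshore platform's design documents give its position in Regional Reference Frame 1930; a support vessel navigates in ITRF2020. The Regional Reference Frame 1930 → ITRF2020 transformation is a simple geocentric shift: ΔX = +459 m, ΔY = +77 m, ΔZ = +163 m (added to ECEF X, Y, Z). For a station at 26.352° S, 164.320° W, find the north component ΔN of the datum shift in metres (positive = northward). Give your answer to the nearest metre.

The local north axis is (−sin φ cos λ, −sin φ sin λ, cos φ), giving ΔN = -196.161 − 9.237 + 146.062 = -59.34 m.

ΔN = -59 m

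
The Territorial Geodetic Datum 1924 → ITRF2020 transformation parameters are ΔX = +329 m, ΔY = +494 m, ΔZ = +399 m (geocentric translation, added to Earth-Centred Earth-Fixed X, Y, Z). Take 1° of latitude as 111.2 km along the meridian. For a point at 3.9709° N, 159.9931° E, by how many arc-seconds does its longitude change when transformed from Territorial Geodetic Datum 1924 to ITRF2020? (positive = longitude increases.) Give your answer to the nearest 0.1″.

sin φ = 0.069250, cos φ = 0.997599, sin λ = 0.342133, cos λ = -0.939651.
East component: ΔE = −sin λ·ΔX + cos λ·ΔY = −(0.342133)(329) + (-0.939651)(494) = -576.75 m.
1° of latitude spans 111200 m; at latitude φ, 1° of longitude spans that × cos φ = 110933.0 m, so Δλ = -576.75 / 110933.0 × 3600 = -18.717″.

Δλ = -18.7″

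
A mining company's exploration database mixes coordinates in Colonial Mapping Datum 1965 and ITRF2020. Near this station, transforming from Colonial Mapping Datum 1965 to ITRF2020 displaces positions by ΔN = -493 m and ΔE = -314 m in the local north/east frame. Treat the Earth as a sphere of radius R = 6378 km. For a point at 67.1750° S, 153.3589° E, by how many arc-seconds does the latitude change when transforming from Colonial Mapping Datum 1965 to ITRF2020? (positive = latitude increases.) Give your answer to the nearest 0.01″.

On a sphere of radius R, 1 rad of latitude = R, so Δφ = ΔN / R = -493.0 / 6378000 = -7.7297e-05 rad = -15.944″.

Δφ = -15.94″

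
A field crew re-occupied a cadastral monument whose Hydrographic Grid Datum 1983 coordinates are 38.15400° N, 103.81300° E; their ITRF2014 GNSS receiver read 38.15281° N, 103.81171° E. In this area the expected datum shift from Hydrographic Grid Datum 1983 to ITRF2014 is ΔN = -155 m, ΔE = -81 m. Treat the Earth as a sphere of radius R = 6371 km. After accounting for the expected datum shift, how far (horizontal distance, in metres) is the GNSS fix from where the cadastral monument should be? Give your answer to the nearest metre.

39 m

Observed coordinate differences: Δφ = -0.00119°, Δλ = -0.00129°.
Converting to metres (1° lat = 111195 m, cos φ = 0.786353): observed ΔN = -132.3 m, observed ΔE = -112.8 m.
Subtracting the expected shift leaves a residual of -132.3 − (-155) = 22.7 m north and -112.8 − (-81) = -31.8 m east.
Residual distance = √(22.7² + (-31.8)²) = 39.1 m.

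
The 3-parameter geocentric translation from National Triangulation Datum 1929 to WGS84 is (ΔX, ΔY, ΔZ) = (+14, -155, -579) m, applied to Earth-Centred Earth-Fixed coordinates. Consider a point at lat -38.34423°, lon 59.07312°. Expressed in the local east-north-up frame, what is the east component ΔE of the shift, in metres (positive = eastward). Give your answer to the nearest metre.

ΔE = -92 m

At φ = -38.34423°, λ = 59.07312°: sin φ = -0.620385, cos φ = 0.784298, sin λ = 0.857824, cos λ = 0.513944.
ΔE = −sin λ·ΔX + cos λ·ΔY = −(0.857824)·(14) + (0.513944)·(-155) = -91.67 m.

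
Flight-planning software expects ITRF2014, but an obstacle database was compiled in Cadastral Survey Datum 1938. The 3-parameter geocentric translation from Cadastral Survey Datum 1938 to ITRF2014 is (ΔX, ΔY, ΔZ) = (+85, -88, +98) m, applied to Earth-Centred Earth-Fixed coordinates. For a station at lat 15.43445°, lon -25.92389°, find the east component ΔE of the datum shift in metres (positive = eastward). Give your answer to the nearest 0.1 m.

At φ = 15.43445°, λ = -25.92389°: sin φ = 0.266136, cos φ = 0.963936, sin λ = -0.437177, cos λ = 0.899376.
ΔE = −sin λ·ΔX + cos λ·ΔY = −(-0.437177)·(85) + (0.899376)·(-88) = -41.99 m.

ΔE = -42.0 m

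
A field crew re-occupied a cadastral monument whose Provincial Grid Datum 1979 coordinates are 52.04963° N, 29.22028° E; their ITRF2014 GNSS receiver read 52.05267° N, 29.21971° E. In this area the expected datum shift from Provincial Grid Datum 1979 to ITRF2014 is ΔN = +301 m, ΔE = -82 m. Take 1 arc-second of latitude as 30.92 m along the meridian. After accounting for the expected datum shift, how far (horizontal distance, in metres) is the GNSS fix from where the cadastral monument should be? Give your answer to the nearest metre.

Observed coordinate differences: Δφ = +0.00304°, Δλ = -0.00057°.
Converting to metres (1° lat = 111312 m, cos φ = 0.614979): observed ΔN = 338.4 m, observed ΔE = -39.0 m.
Subtracting the expected shift leaves a residual of 338.4 − (301) = 37.4 m north and -39.0 − (-82) = 43.0 m east.
Residual distance = √(37.4² + 43.0²) = 57.0 m.

57 m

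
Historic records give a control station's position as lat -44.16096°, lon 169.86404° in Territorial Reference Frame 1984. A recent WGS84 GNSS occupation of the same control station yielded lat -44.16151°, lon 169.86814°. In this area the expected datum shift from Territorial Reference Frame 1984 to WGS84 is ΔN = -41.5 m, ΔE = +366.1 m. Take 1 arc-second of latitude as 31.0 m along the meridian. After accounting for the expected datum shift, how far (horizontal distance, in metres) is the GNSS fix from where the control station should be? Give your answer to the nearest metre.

43 m

Observed coordinate differences: Δφ = -0.00055°, Δλ = +0.00410°.
Converting to metres (1° lat = 111600 m, cos φ = 0.717385): observed ΔN = -61.4 m, observed ΔE = 328.2 m.
Subtracting the expected shift leaves a residual of -61.4 − (-41.5) = -19.9 m north and 328.2 − (366.1) = -37.9 m east.
Residual distance = √((-19.9)² + (-37.9)²) = 42.8 m.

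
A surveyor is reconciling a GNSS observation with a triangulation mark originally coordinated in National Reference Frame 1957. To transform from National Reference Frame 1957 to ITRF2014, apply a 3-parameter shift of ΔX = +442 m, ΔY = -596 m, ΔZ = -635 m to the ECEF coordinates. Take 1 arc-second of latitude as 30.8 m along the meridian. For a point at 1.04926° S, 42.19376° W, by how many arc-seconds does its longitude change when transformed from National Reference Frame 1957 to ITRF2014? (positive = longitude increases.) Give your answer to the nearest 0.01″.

Δλ = -4.70″

sin φ = -0.018312, cos φ = 0.999832, sin λ = -0.671640, cos λ = 0.740878.
East component: ΔE = −sin λ·ΔX + cos λ·ΔY = −(-0.671640)(442) + (0.740878)(-596) = -144.70 m.
1° of latitude spans 3600 × 30.80 = 110880 m; at latitude φ, 1° of longitude spans that × cos φ = 110861.4 m, so Δλ = -144.70 / 110861.4 × 3600 = -4.699″.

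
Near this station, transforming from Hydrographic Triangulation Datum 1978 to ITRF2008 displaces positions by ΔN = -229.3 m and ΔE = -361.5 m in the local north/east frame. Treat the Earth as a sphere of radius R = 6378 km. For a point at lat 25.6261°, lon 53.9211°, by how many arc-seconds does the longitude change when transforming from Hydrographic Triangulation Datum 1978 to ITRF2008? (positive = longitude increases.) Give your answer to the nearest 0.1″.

At latitude 25.6261°, cos φ = 0.901636.
One radian of longitude at latitude φ spans R cos φ, so Δλ = ΔE / (R cos φ) = -361.5 / (6378000 × 0.901636) = -6.2863e-05 rad = -12.966″.

Δλ = -13.0″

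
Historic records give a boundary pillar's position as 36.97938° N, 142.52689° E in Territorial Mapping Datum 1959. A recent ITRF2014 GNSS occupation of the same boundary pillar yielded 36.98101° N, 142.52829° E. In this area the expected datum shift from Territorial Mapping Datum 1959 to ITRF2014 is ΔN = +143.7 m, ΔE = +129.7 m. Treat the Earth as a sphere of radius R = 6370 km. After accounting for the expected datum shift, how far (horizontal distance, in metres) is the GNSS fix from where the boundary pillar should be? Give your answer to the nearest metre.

38 m

Observed coordinate differences: Δφ = +0.00163°, Δλ = +0.00140°.
Converting to metres (1° lat = 111177 m, cos φ = 0.798852): observed ΔN = 181.2 m, observed ΔE = 124.3 m.
Subtracting the expected shift leaves a residual of 181.2 − (143.7) = 37.5 m north and 124.3 − (129.7) = -5.4 m east.
Residual distance = √(37.5² + (-5.4)²) = 37.9 m.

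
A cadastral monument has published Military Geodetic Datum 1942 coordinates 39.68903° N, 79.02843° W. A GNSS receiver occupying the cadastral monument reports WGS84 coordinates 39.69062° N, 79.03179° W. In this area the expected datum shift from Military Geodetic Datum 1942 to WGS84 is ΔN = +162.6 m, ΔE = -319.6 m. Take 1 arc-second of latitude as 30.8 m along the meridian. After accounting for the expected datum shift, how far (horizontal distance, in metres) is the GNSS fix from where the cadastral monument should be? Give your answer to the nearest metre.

36 m

Observed coordinate differences: Δφ = +0.00159°, Δλ = -0.00336°.
Converting to metres (1° lat = 110880 m, cos φ = 0.769522): observed ΔN = 176.3 m, observed ΔE = -286.7 m.
Subtracting the expected shift leaves a residual of 176.3 − (162.6) = 13.7 m north and -286.7 − (-319.6) = 32.9 m east.
Residual distance = √(13.7² + 32.9²) = 35.6 m.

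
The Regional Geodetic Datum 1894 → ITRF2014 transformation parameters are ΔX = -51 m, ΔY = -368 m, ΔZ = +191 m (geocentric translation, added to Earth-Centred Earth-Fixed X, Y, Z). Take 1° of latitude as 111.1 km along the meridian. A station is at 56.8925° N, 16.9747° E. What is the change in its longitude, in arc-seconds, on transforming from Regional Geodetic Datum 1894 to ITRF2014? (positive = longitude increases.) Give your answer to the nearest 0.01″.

sin φ = 0.837647, cos φ = 0.546212, sin λ = 0.291949, cos λ = 0.956434.
East component: ΔE = −sin λ·ΔX + cos λ·ΔY = −(0.291949)(-51) + (0.956434)(-368) = -337.08 m.
1° of latitude spans 111100 m; at latitude φ, 1° of longitude spans that × cos φ = 60684.1 m, so Δλ = -337.08 / 60684.1 × 3600 = -19.997″.

Δλ = -20.00″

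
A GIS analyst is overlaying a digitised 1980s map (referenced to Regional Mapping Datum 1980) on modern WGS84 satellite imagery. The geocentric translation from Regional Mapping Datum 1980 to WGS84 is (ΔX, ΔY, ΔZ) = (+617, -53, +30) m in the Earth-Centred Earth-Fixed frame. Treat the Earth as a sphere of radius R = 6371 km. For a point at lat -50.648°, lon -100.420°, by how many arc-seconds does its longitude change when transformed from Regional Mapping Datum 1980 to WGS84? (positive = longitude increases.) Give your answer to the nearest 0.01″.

sin φ = -0.773265, cos φ = 0.634083, sin λ = -0.983508, cos λ = -0.180862.
East component: ΔE = −sin λ·ΔX + cos λ·ΔY = −(-0.983508)(617) + (-0.180862)(-53) = 616.41 m.
1° of latitude spans πR/180 = 111195 m; at latitude φ, 1° of longitude spans that × cos φ = 70506.8 m, so Δλ = 616.41 / 70506.8 × 3600 = 31.473″.

Δλ = 31.47″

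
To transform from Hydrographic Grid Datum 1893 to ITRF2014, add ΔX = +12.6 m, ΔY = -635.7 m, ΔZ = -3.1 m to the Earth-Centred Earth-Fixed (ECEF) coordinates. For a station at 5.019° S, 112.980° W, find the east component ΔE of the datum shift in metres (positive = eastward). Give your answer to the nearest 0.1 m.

The local east axis at (φ, λ) is (−sin λ, cos λ, 0), so ΔE = −sin(-112.980°)·12.6 + cos(-112.980°)·(-635.7) = 259.78 m.

ΔE = 259.8 m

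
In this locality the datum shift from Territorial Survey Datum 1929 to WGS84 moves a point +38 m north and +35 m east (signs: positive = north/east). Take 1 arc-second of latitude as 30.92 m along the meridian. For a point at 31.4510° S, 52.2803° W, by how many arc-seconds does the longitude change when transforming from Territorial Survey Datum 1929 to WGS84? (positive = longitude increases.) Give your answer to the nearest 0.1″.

At latitude -31.4510°, cos φ = 0.853087.
1″ of longitude at this latitude = 30.92 × cos φ = 26.3774 m, so Δλ = 35.0 / 26.3774 = 1.327″.

Δλ = 1.3″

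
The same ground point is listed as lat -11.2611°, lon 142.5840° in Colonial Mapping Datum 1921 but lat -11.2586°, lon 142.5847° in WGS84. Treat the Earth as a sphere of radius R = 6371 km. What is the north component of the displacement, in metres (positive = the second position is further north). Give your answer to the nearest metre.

Δφ = -11.2586° − -11.2611° = +0.0025°; Δλ = 142.5847° − 142.5840° = +0.0007°.
1° along a meridian = πR/180 = 111195 m.
ΔN = Δφ × 111195 = 278.0 m; ΔE = Δλ × 111195 × cos(-11.2611°) = +0.0007 × 111195 × 0.980747 = 76.3 m.

ΔN = 278 m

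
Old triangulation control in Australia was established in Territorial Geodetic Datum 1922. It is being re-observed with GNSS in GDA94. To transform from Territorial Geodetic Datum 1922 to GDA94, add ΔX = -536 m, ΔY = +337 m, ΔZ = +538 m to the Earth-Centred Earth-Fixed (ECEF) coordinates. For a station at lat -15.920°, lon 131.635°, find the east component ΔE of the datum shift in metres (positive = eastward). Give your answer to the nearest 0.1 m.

ΔE = 176.7 m

At φ = -15.920°, λ = 131.635°: sin φ = -0.274295, cos φ = 0.961646, sin λ = 0.747392, cos λ = -0.664383.
ΔE = −sin λ·ΔX + cos λ·ΔY = −(0.747392)·(-536) + (-0.664383)·(337) = 176.71 m.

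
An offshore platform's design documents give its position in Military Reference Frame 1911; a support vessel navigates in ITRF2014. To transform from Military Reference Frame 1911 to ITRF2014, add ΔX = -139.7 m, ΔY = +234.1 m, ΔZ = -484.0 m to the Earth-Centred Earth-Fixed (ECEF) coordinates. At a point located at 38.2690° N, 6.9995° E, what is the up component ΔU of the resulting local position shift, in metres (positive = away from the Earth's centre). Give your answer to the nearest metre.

ΔU = -386 m

The local up (radial) axis is (cos φ cos λ, cos φ sin λ, sin φ), giving ΔU = -108.863 + 22.397 − 299.767 = -386.23 m.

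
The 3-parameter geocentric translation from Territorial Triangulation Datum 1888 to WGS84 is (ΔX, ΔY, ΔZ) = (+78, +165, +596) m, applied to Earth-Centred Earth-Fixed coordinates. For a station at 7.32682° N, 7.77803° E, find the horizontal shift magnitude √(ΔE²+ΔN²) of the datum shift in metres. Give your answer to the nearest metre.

The local east axis at (φ, λ) is (−sin λ, cos λ, 0), so ΔE = −sin(7.77803°)·78 + cos(7.77803°)·165 = 152.93 m.
The local north axis is (−sin φ cos λ, −sin φ sin λ, cos φ), giving ΔN = -9.856 − 2.848 + 591.134 = 578.43 m.
Horizontal magnitude = √(ΔE² + ΔN²) = √(152.93² + 578.43²) = 598.30 m.

598 m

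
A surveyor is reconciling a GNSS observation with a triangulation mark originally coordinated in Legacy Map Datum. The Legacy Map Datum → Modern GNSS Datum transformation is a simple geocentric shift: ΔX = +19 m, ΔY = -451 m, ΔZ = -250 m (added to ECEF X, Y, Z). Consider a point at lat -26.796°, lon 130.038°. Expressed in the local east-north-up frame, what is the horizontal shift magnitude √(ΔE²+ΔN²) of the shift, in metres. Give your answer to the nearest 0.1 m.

At φ = -26.796°, λ = 130.038°: sin φ = -0.450815, cos φ = 0.892617, sin λ = 0.765618, cos λ = -0.643296.
ΔE = −sin λ·ΔX + cos λ·ΔY = −(0.765618)·(19) + (-0.643296)·(-451) = 275.58 m.
ΔN = −sin φ cos λ·ΔX − sin φ sin λ·ΔY + cos φ·ΔZ = −(-0.450815)(-0.643296)(19) − (-0.450815)(0.765618)(-451) + (0.892617)(-250) = -384.33 m.
Horizontal magnitude = √(ΔE² + ΔN²) = √(275.58² + (-384.33)²) = 472.92 m.

472.9 m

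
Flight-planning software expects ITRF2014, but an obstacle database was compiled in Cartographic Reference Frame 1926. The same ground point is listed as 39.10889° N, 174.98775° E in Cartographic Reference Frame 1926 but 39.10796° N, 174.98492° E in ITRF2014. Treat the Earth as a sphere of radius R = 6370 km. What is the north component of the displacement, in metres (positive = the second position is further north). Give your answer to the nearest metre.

Δφ = 39.10796° − 39.10889° = -0.00093°; Δλ = 174.98492° − 174.98775° = -0.00283°.
1° along a meridian = πR/180 = 111177 m.
ΔN = Δφ × 111177 = -103.4 m; ΔE = Δλ × 111177 × cos(39.10889°) = -0.00283 × 111177 × 0.775949 = -244.1 m.

ΔN = -103 m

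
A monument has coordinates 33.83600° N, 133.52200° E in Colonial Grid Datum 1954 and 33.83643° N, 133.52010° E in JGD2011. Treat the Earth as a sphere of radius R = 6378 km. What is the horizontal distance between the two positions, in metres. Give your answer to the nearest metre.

182 m

Δφ = 33.83643° − 33.83600° = +0.00043°; Δλ = 133.52010° − 133.52200° = -0.00190°.
1° along a meridian = πR/180 = 111317 m.
ΔN = Δφ × 111317 = 47.9 m; ΔE = Δλ × 111317 × cos(33.83600°) = -0.00190 × 111317 × 0.830635 = -175.7 m.
Distance = √(ΔE² + ΔN²) = √((-175.7)² + 47.9²) = 182.1 m.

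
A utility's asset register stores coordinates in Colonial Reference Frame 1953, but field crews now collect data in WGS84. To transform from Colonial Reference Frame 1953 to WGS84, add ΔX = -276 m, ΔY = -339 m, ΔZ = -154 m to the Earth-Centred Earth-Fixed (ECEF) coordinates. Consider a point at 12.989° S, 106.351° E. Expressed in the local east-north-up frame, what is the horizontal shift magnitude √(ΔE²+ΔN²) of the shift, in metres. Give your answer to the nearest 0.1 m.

The local east axis at (φ, λ) is (−sin λ, cos λ, 0), so ΔE = −sin(106.351°)·(-276) + cos(106.351°)·(-339) = 360.27 m.
The local north axis is (−sin φ cos λ, −sin φ sin λ, cos φ), giving ΔN = 17.464 − 73.113 − 150.060 = -205.71 m.
Horizontal magnitude = √(ΔE² + ΔN²) = √(360.27² + (-205.71)²) = 414.86 m.

414.9 m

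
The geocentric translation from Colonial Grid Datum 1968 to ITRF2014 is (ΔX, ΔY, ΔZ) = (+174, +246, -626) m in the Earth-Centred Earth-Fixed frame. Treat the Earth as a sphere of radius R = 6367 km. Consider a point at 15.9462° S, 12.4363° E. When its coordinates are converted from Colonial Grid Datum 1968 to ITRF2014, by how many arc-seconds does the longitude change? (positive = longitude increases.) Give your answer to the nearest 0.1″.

sin φ = -0.274735, cos φ = 0.961520, sin λ = 0.215354, cos λ = 0.976536.
East component: ΔE = −sin λ·ΔX + cos λ·ΔY = −(0.215354)(174) + (0.976536)(246) = 202.76 m.
1° of latitude spans πR/180 = 111125 m; at latitude φ, 1° of longitude spans that × cos φ = 106849.0 m, so Δλ = 202.76 / 106849.0 × 3600 = 6.831″.

Δλ = 6.8″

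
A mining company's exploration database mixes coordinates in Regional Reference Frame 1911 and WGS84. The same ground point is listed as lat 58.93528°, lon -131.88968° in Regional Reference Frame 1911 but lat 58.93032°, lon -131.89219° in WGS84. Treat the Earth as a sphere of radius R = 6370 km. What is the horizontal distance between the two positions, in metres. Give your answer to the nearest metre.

Δφ = 58.93032° − 58.93528° = -0.00496°; Δλ = -131.89219° − -131.88968° = -0.00251°.
1° along a meridian = πR/180 = 111177 m.
ΔN = Δφ × 111177 = -551.4 m; ΔE = Δλ × 111177 × cos(58.93528°) = -0.00251 × 111177 × 0.516006 = -144.0 m.
Distance = √(ΔE² + ΔN²) = √((-144.0)² + (-551.4)²) = 569.9 m.

570 m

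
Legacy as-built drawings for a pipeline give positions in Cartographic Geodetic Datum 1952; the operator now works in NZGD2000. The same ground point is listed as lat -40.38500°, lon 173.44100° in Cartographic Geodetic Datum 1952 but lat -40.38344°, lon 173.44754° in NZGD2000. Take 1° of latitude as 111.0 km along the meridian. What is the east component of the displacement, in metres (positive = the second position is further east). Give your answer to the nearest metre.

Δφ = -40.38344° − -40.38500° = +0.00156°; Δλ = 173.44754° − 173.44100° = +0.00654°.
ΔN = Δφ × 111000 = 173.2 m; ΔE = Δλ × 111000 × cos(-40.38500°) = +0.00654 × 111000 × 0.761708 = 553.0 m.

ΔE = 553 m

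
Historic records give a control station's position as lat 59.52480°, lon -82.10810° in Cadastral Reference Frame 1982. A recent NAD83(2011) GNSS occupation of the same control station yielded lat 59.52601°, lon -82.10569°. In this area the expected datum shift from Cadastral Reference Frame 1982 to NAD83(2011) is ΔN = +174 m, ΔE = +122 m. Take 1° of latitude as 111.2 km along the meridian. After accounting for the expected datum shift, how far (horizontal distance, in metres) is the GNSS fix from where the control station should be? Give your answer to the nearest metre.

42 m

Observed coordinate differences: Δφ = +0.00121°, Δλ = +0.00241°.
Converting to metres (1° lat = 111200 m, cos φ = 0.507165): observed ΔN = 134.6 m, observed ΔE = 135.9 m.
Subtracting the expected shift leaves a residual of 134.6 − (174) = -39.4 m north and 135.9 − (122) = 13.9 m east.
Residual distance = √((-39.4)² + 13.9²) = 41.8 m.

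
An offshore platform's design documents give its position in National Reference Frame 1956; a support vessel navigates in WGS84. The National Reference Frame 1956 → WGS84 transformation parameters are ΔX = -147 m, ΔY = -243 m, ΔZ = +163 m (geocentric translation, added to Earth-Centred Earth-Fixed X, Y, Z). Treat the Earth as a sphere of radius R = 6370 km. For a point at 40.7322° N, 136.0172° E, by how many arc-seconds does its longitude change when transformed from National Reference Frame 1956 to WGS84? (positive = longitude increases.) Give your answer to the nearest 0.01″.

Δλ = 11.83″

sin φ = 0.652524, cos φ = 0.757768, sin λ = 0.694442, cos λ = -0.719548.
East component: ΔE = −sin λ·ΔX + cos λ·ΔY = −(0.694442)(-147) + (-0.719548)(-243) = 276.93 m.
1° of latitude spans πR/180 = 111177 m; at latitude φ, 1° of longitude spans that × cos φ = 84246.7 m, so Δλ = 276.93 / 84246.7 × 3600 = 11.834″.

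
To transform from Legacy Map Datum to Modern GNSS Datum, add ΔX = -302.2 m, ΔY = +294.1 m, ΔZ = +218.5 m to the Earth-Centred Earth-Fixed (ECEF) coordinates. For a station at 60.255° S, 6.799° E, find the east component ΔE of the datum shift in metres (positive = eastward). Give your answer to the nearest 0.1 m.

ΔE = 327.8 m

The local east axis at (φ, λ) is (−sin λ, cos λ, 0), so ΔE = −sin(6.799°)·(-302.2) + cos(6.799°)·294.1 = 327.81 m.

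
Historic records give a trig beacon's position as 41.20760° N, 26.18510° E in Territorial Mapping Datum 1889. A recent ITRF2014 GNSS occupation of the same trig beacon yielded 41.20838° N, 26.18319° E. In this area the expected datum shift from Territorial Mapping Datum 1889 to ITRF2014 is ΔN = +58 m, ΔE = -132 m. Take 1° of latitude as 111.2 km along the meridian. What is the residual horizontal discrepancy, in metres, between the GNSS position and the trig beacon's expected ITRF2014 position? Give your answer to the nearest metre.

Observed coordinate differences: Δφ = +0.00078°, Δλ = -0.00191°.
Converting to metres (1° lat = 111200 m, cos φ = 0.752328): observed ΔN = 86.7 m, observed ΔE = -159.8 m.
Subtracting the expected shift leaves a residual of 86.7 − (58) = 28.7 m north and -159.8 − (-132) = -27.8 m east.
Residual distance = √(28.7² + (-27.8)²) = 40.0 m.

40 m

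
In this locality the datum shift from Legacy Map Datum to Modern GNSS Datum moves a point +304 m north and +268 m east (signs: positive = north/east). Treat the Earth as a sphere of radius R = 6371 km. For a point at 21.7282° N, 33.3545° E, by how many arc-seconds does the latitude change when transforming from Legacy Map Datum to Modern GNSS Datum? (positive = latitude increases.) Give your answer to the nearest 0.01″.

Δφ = 9.84″

On a sphere of radius R, 1 rad of latitude = R, so Δφ = ΔN / R = 304.0 / 6371000 = 4.7716e-05 rad = 9.842″.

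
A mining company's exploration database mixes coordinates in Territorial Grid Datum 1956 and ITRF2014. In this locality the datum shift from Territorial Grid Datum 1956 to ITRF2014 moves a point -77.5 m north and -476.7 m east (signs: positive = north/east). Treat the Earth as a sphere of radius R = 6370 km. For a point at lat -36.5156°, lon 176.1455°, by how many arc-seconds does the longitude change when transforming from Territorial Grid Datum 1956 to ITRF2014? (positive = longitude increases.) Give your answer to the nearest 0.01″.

At latitude -36.5156°, cos φ = 0.803695.
One radian of longitude at latitude φ spans R cos φ, so Δλ = ΔE / (R cos φ) = -476.7 / (6370000 × 0.803695) = -9.3114e-05 rad = -19.206″.

Δλ = -19.21″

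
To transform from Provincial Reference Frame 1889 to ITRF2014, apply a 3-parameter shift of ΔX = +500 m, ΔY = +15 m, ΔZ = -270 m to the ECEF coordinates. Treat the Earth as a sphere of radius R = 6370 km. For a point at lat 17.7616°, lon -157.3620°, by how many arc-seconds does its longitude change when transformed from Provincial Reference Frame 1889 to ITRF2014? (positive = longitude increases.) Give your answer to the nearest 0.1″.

Δλ = 6.1″

sin φ = 0.305057, cos φ = 0.952334, sin λ = -0.384908, cos λ = -0.922955.
East component: ΔE = −sin λ·ΔX + cos λ·ΔY = −(-0.384908)(500) + (-0.922955)(15) = 178.61 m.
1° of latitude spans πR/180 = 111177 m; at latitude φ, 1° of longitude spans that × cos φ = 105878.1 m, so Δλ = 178.61 / 105878.1 × 3600 = 6.073″.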